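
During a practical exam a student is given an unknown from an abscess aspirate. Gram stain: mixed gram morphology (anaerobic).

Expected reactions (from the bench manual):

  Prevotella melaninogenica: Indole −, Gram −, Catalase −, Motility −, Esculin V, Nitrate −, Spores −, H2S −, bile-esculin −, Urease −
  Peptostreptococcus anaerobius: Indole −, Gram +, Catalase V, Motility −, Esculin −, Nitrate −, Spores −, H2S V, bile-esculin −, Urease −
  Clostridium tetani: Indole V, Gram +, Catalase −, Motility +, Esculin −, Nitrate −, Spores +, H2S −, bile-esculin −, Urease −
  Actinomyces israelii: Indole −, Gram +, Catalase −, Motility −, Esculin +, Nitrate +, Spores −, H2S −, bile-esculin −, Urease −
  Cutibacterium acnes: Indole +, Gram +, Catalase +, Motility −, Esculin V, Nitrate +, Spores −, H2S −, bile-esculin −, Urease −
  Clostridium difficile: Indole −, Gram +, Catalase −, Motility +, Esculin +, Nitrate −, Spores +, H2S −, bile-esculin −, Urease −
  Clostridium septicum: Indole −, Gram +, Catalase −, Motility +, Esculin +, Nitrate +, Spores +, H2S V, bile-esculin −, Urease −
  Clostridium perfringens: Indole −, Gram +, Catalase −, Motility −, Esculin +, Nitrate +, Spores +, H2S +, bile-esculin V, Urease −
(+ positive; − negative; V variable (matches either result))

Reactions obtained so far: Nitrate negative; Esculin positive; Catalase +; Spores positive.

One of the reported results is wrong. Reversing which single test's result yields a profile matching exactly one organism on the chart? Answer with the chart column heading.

As reported, no row in the chart matches all 4 reactions.
Reversing Spores → still no organism matches.
Reversing Esculin → still no organism matches.
Reversing Nitrate → still no organism matches.
Reversing Catalase (to −) → unique match: Clostridium difficile.

Catalase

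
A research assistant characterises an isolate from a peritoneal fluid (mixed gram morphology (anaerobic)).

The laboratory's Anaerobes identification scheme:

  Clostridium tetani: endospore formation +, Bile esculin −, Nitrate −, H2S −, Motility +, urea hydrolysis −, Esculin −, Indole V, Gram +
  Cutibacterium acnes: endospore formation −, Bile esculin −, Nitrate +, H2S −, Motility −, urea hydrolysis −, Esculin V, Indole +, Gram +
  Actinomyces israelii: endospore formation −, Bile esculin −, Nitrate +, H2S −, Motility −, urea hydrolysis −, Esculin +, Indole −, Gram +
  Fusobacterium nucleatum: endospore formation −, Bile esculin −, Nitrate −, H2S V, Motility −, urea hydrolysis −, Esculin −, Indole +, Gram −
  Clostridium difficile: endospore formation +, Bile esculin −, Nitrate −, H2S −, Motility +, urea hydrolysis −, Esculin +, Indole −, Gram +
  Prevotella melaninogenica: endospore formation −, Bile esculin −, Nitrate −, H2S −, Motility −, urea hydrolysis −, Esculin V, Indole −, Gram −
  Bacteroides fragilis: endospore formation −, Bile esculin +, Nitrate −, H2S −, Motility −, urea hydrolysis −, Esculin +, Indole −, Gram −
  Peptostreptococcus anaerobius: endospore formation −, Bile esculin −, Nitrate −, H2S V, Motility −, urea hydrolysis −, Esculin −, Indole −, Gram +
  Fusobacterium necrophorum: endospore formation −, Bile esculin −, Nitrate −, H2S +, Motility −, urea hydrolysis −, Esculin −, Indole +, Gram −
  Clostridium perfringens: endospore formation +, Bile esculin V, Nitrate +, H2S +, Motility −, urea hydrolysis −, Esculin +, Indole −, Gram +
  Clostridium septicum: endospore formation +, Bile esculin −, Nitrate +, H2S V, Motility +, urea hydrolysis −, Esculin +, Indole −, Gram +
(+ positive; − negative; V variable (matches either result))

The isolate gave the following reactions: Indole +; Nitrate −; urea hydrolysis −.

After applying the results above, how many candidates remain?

3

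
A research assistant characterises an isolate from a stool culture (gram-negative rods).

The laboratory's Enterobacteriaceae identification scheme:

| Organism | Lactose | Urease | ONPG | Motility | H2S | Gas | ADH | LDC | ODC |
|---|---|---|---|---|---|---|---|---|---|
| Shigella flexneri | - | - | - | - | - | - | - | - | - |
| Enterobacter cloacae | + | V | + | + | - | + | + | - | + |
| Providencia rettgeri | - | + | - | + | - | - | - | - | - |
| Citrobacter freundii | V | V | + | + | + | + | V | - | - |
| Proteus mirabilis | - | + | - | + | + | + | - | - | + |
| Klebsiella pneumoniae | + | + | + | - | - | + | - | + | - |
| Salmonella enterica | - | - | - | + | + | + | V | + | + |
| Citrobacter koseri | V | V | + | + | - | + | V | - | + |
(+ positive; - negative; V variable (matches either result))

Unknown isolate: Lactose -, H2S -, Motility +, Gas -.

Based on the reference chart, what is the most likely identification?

H2S -: excludes Citrobacter freundii, Proteus mirabilis, Salmonella enterica — 5 left.
Motility +: excludes Shigella flexneri, Klebsiella pneumoniae — 3 left.
Lactose -: excludes Enterobacter cloacae — 2 left.
Gas -: excludes Citrobacter koseri — 1 left.

Providencia rettgeri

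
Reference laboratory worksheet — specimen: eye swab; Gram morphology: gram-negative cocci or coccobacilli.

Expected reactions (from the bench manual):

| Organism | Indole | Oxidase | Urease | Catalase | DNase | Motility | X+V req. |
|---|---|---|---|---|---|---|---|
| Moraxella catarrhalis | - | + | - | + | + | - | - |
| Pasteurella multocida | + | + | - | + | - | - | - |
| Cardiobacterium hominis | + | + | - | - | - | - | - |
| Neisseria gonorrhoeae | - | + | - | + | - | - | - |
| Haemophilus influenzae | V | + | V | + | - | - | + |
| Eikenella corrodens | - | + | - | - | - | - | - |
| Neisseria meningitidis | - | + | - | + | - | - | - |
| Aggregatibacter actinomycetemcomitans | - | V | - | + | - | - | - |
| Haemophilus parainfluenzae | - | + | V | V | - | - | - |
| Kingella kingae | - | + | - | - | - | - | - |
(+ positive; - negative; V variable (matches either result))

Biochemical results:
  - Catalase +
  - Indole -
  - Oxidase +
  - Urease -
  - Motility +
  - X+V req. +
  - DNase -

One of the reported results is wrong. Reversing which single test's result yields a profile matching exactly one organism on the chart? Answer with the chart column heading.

As reported, no row in the chart matches all 7 reactions.
Reversing DNase → still no organism matches.
Reversing Oxidase → still no organism matches.
Reversing Urease → still no organism matches.
Reversing X+V req. → still no organism matches.
Reversing Indole → still no organism matches.
Reversing Catalase → still no organism matches.
Reversing Motility (to -) → unique match: Haemophilus influenzae.

Motility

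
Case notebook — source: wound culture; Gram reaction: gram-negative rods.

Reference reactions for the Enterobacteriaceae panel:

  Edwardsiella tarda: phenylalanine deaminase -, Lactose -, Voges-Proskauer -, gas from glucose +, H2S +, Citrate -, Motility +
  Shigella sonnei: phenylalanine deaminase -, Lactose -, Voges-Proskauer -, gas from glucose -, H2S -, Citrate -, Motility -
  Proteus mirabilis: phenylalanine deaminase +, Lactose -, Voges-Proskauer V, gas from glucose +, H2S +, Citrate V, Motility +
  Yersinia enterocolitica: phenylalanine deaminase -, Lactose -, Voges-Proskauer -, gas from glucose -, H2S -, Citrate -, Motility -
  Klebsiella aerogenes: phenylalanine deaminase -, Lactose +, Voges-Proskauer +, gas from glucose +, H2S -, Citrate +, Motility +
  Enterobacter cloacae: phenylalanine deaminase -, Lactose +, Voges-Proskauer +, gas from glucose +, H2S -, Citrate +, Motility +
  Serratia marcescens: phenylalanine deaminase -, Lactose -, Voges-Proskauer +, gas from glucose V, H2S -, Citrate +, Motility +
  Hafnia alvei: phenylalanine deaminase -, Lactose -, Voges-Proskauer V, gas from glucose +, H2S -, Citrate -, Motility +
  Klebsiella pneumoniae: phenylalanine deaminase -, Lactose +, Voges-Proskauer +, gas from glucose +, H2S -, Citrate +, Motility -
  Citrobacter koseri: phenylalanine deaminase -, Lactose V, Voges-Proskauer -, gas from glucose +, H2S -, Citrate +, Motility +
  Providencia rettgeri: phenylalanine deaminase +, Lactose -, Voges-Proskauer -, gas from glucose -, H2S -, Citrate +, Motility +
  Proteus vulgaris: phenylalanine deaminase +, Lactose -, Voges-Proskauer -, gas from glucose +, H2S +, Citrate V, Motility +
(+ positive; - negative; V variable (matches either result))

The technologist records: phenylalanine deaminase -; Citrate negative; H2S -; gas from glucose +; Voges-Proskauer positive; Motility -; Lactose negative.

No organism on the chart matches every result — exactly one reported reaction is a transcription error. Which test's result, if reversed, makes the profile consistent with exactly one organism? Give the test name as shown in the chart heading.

Motility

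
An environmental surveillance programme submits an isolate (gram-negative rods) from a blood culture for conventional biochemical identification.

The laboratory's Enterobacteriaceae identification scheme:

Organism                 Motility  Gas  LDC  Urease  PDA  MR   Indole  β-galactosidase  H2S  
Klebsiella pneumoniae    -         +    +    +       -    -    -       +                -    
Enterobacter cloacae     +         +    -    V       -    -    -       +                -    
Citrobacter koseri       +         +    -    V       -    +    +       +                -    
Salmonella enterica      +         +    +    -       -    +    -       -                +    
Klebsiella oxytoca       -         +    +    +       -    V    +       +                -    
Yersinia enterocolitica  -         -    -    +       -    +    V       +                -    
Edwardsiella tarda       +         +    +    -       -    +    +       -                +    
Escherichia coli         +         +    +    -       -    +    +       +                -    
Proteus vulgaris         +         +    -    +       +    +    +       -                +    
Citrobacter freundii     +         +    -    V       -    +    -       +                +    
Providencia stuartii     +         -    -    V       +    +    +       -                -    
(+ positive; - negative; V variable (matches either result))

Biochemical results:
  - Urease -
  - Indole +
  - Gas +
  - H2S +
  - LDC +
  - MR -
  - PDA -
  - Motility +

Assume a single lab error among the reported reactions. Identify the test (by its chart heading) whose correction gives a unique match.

As reported, no row in the chart matches all 8 reactions.
Reversing Gas → still no organism matches.
Reversing H2S → still no organism matches.
Reversing Urease → still no organism matches.
Reversing PDA → still no organism matches.
Reversing Motility → still no organism matches.
Reversing LDC → still no organism matches.
Reversing Indole → still no organism matches.
Reversing MR (to +) → unique match: Edwardsiella tarda.

MR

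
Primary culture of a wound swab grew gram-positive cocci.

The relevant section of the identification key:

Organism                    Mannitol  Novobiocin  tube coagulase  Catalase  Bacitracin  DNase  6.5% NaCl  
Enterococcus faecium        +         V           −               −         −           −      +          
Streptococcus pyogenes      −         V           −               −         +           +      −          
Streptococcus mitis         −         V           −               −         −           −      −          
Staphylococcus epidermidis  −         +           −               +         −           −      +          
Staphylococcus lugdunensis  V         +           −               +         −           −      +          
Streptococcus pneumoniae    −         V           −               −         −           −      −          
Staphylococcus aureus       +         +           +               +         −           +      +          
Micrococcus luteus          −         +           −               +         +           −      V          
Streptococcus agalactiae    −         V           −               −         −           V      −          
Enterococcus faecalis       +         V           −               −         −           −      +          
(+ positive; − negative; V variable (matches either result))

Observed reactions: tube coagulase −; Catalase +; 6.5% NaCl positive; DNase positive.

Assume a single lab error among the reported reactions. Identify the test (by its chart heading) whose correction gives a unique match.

tube coagulase

As reported, no row in the chart matches all 4 reactions.
Reversing DNase → 3 organisms match (not unique).
Reversing tube coagulase (to +) → unique match: Staphylococcus aureus.
Reversing Catalase → still no organism matches.
Reversing 6.5% NaCl → still no organism matches.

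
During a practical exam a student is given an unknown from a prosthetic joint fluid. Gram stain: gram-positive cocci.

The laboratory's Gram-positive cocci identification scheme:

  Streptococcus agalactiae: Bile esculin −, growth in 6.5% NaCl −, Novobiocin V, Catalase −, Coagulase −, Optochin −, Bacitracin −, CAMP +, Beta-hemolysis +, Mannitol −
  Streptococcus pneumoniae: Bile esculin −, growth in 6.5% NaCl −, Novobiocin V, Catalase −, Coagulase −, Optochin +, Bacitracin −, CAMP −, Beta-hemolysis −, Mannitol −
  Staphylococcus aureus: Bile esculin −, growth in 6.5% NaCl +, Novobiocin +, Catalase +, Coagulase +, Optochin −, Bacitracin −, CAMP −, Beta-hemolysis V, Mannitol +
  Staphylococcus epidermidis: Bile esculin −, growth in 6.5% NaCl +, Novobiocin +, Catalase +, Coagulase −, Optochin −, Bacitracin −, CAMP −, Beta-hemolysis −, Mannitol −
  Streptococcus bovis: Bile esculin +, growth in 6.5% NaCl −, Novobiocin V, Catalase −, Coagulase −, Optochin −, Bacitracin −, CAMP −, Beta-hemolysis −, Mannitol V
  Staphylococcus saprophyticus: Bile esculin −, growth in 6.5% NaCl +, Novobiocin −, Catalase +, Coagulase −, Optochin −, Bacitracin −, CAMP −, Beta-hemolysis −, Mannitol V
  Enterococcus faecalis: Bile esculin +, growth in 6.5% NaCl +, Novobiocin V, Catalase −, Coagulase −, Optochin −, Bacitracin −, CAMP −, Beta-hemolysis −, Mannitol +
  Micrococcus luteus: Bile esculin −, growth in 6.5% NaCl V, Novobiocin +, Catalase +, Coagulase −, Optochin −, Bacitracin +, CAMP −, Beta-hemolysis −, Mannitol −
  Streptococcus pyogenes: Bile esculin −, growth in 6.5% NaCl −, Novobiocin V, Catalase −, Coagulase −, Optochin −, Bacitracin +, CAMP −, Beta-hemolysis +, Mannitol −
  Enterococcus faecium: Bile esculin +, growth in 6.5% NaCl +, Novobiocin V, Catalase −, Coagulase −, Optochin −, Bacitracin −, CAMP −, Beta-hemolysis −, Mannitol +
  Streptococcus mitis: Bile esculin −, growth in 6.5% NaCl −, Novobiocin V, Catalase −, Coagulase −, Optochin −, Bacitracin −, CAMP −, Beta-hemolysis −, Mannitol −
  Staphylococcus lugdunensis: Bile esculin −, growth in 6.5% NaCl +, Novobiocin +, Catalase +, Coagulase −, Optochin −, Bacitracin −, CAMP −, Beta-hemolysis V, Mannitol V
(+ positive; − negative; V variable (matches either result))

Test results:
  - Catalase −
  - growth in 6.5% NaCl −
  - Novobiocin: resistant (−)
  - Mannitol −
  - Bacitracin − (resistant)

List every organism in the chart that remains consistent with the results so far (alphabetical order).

Novobiocin −: excludes Staphylococcus aureus, Staphylococcus epidermidis, Micrococcus luteus, Staphylococcus lugdunensis — 8 left.
Catalase −: excludes Staphylococcus saprophyticus — 7 left.
Mannitol −: excludes Enterococcus faecalis, Enterococcus faecium — 5 left.
growth in 6.5% NaCl −: all 5 remaining candidates are consistent.
Bacitracin −: excludes Streptococcus pyogenes — 4 left.

Streptococcus agalactiae, Streptococcus bovis, Streptococcus mitis, Streptococcus pneumoniae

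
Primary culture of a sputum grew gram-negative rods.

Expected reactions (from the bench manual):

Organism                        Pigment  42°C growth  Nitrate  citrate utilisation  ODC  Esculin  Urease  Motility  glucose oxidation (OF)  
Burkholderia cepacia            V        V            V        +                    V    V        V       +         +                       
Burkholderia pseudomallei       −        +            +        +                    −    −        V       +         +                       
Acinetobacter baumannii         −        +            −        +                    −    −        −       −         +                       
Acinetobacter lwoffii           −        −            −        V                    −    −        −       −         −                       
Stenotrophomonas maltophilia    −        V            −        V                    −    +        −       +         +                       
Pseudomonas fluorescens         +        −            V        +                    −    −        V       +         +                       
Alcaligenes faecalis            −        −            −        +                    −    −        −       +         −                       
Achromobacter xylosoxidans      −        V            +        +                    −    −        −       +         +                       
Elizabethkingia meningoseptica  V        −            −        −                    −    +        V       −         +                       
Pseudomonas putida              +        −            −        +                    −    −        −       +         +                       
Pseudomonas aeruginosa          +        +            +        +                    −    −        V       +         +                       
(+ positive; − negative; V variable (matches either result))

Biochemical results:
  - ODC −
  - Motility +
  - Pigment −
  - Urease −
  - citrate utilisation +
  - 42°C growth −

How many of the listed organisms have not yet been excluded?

ODC −: all 11 remaining candidates are consistent.
42°C growth −: excludes Burkholderia pseudomallei, Acinetobacter baumannii, Pseudomonas aeruginosa — 8 left.
Motility +: excludes Acinetobacter lwoffii, Elizabethkingia meningoseptica — 6 left.
Urease −: all 6 remaining candidates are consistent.
citrate utilisation +: all 6 remaining candidates are consistent.
Pigment −: excludes Pseudomonas fluorescens, Pseudomonas putida — 4 left.
Still consistent: Achromobacter xylosoxidans, Alcaligenes faecalis, Burkholderia cepacia, Stenotrophomonas maltophilia.

4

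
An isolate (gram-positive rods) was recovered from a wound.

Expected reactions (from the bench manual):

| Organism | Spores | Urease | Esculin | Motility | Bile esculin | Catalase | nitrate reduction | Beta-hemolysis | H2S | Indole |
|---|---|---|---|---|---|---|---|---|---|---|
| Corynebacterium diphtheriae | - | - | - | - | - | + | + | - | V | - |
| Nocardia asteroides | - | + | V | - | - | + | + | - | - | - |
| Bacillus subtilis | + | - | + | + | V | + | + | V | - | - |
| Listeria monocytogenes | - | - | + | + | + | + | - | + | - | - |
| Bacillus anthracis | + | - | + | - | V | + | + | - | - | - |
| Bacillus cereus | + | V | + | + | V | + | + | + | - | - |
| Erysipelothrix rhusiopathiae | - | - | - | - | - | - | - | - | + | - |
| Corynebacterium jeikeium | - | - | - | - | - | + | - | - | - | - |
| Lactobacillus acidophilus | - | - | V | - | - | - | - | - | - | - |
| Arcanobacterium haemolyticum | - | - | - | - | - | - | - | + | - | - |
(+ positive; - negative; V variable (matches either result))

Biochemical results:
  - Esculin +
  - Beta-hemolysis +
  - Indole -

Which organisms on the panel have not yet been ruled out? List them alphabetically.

Beta-hemolysis +: excludes 6 organisms — 4 left.
Indole -: all 4 remaining candidates are consistent.
Esculin +: excludes Arcanobacterium haemolyticum — 3 left.

Bacillus cereus, Bacillus subtilis, Listeria monocytogenes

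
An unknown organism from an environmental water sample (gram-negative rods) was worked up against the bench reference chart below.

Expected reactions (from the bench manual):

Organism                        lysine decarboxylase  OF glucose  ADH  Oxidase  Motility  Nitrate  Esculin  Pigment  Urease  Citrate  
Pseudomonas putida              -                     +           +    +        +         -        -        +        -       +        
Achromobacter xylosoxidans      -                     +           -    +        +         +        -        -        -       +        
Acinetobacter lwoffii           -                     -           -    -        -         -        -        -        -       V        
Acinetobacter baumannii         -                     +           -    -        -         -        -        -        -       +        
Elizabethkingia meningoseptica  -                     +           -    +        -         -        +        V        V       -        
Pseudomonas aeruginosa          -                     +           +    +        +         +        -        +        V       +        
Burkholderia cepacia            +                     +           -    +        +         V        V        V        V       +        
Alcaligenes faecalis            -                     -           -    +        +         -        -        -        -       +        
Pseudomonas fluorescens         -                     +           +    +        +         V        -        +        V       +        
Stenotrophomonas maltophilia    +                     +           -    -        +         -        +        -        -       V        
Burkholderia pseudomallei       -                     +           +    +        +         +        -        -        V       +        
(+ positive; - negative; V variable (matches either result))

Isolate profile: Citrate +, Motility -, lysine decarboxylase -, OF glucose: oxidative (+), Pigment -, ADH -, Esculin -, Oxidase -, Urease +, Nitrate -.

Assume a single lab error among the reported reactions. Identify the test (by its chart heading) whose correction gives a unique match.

As reported, no row in the chart matches all 10 reactions.
Reversing Esculin → still no organism matches.
Reversing lysine decarboxylase → still no organism matches.
Reversing Nitrate → still no organism matches.
Reversing Citrate → still no organism matches.
Reversing Urease (to -) → unique match: Acinetobacter baumannii.
Reversing Pigment → still no organism matches.
Reversing ADH → still no organism matches.
Reversing Motility → still no organism matches.
Reversing Oxidase → still no organism matches.
Reversing OF glucose → still no organism matches.

Urease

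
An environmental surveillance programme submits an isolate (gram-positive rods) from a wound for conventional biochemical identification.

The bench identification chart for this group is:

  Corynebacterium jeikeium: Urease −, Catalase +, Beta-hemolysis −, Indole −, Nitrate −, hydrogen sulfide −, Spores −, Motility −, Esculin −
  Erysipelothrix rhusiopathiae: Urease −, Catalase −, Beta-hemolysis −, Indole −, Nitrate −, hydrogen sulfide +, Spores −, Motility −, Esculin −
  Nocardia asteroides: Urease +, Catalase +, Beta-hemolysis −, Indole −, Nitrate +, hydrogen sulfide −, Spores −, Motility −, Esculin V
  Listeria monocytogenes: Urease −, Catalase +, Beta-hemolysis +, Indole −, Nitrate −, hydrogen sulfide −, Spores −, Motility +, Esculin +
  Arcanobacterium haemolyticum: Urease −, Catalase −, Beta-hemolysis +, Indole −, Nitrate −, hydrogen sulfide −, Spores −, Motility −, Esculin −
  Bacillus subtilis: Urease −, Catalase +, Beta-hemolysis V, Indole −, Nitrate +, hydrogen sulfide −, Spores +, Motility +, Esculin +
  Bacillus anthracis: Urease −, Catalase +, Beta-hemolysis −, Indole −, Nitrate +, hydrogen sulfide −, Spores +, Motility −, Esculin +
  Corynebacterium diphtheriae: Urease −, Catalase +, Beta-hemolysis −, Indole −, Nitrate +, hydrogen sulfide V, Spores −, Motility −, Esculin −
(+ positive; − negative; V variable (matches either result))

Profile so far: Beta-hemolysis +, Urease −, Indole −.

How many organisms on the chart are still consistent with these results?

3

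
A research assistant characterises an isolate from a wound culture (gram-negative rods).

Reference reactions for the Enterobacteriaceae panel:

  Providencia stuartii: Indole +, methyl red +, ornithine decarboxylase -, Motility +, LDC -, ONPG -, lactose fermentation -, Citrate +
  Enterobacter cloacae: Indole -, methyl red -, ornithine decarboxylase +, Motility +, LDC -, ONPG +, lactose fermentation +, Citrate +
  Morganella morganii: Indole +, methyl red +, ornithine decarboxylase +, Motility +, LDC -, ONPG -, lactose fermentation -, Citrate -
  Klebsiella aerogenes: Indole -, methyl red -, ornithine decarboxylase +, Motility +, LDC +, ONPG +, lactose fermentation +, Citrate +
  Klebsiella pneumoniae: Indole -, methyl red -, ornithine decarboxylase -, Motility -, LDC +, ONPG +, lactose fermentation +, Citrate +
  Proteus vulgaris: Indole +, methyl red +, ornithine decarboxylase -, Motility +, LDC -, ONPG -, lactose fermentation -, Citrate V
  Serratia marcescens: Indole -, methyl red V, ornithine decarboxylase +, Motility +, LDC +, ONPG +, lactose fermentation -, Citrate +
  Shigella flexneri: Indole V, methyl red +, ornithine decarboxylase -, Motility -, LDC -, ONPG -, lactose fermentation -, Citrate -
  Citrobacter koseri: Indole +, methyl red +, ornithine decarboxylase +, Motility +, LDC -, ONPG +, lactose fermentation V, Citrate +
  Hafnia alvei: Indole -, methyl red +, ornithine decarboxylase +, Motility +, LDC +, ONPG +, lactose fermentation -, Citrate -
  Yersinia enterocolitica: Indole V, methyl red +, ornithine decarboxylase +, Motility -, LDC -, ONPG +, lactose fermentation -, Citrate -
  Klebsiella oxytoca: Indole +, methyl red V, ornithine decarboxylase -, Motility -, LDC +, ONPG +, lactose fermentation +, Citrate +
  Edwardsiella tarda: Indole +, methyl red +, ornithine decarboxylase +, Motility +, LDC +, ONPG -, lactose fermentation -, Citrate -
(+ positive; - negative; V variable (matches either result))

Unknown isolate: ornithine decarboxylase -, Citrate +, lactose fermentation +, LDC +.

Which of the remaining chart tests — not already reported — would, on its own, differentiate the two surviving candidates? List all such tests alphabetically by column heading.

Indole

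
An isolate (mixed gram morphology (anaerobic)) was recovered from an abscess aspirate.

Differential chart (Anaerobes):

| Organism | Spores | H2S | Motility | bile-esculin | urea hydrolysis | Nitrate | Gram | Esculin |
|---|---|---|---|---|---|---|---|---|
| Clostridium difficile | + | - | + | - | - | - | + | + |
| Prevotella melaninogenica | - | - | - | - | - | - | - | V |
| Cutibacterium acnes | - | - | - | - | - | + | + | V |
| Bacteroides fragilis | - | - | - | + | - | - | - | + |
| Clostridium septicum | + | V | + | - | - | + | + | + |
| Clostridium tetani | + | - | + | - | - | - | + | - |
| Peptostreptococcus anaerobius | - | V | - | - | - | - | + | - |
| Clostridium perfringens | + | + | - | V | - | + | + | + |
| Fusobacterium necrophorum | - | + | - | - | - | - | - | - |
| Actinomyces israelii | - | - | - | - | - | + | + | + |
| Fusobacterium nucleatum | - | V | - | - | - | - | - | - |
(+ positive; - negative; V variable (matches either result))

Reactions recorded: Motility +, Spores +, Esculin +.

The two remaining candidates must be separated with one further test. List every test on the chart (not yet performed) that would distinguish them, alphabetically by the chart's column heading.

Esculin +: excludes Clostridium tetani, Peptostreptococcus anaerobius, Fusobacterium necrophorum, Fusobacterium nucleatum — 7 left.
Spores +: excludes Prevotella melaninogenica, Cutibacterium acnes, Bacteroides fragilis, Actinomyces israelii — 3 left.
Motility +: excludes Clostridium perfringens — 2 left.
Two candidates remain: Clostridium difficile and Clostridium septicum.
  H2S: - vs V — variable for at least one, does not separate.
  bile-esculin: - vs - — same for both, does not separate.
  urea hydrolysis: - vs - — same for both, does not separate.
  Nitrate: Clostridium difficile -, Clostridium septicum + — discriminates.
  Gram: + vs + — same for both, does not separate.

Nitrate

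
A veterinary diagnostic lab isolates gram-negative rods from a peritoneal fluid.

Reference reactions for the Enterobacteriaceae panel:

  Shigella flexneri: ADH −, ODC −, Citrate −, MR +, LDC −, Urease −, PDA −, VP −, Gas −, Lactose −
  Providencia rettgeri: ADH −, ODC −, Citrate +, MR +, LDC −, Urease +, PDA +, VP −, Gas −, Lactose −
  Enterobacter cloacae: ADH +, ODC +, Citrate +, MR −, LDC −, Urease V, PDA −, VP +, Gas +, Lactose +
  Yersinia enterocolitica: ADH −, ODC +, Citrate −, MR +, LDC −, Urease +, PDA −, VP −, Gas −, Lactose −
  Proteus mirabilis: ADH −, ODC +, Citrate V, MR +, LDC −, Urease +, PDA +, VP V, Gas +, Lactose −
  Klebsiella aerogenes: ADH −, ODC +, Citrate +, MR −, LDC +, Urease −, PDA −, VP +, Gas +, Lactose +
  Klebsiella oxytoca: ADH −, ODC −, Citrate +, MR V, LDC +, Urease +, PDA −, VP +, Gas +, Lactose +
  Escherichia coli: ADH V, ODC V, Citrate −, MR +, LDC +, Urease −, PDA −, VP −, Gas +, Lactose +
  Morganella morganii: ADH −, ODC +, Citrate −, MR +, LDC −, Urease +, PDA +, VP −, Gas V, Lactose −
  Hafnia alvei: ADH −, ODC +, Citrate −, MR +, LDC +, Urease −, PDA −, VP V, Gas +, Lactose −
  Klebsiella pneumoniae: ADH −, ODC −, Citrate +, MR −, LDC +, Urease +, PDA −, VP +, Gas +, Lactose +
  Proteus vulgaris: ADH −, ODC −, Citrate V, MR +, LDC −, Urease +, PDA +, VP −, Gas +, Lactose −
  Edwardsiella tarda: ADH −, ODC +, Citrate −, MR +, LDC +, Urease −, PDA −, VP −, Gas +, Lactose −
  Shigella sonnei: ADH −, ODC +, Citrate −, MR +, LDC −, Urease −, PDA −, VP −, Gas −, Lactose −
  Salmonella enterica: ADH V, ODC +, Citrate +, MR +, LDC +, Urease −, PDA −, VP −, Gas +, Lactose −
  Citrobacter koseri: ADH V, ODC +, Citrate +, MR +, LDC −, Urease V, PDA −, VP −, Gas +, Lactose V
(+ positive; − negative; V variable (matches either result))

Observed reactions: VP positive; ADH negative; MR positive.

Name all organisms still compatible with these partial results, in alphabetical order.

Hafnia alvei, Klebsiella oxytoca, Proteus mirabilis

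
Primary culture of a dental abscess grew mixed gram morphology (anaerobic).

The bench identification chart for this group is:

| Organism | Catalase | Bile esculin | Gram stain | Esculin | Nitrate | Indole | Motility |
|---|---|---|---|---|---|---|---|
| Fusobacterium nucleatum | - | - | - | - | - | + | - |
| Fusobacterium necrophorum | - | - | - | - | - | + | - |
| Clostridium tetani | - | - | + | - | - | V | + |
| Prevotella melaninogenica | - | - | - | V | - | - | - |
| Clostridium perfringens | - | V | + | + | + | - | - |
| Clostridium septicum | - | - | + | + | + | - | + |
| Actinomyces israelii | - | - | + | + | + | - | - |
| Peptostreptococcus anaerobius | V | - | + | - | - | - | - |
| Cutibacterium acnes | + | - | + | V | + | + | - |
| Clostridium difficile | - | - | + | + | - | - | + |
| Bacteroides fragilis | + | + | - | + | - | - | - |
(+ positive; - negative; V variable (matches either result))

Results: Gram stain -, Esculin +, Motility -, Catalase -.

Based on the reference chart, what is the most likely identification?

Prevotella melaninogenica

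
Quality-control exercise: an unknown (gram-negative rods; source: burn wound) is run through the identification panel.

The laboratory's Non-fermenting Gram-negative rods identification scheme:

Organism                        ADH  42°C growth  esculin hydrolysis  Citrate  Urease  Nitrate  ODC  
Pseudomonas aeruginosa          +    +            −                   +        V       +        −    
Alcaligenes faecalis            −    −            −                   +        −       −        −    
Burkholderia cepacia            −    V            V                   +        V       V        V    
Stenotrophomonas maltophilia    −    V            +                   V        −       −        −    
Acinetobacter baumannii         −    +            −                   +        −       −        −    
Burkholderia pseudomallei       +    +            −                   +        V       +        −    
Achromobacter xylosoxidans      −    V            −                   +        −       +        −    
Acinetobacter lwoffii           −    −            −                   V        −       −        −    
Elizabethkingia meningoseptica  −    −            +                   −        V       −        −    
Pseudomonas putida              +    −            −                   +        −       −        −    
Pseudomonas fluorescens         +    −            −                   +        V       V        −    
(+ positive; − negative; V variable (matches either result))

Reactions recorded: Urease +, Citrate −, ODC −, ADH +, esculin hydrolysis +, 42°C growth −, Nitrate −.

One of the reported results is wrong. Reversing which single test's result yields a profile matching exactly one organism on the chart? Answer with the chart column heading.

As reported, no row in the chart matches all 7 reactions.
Reversing ODC → still no organism matches.
Reversing 42°C growth → still no organism matches.
Reversing Citrate → still no organism matches.
Reversing Nitrate → still no organism matches.
Reversing esculin hydrolysis → still no organism matches.
Reversing ADH (to −) → unique match: Elizabethkingia meningoseptica.
Reversing Urease → still no organism matches.

ADH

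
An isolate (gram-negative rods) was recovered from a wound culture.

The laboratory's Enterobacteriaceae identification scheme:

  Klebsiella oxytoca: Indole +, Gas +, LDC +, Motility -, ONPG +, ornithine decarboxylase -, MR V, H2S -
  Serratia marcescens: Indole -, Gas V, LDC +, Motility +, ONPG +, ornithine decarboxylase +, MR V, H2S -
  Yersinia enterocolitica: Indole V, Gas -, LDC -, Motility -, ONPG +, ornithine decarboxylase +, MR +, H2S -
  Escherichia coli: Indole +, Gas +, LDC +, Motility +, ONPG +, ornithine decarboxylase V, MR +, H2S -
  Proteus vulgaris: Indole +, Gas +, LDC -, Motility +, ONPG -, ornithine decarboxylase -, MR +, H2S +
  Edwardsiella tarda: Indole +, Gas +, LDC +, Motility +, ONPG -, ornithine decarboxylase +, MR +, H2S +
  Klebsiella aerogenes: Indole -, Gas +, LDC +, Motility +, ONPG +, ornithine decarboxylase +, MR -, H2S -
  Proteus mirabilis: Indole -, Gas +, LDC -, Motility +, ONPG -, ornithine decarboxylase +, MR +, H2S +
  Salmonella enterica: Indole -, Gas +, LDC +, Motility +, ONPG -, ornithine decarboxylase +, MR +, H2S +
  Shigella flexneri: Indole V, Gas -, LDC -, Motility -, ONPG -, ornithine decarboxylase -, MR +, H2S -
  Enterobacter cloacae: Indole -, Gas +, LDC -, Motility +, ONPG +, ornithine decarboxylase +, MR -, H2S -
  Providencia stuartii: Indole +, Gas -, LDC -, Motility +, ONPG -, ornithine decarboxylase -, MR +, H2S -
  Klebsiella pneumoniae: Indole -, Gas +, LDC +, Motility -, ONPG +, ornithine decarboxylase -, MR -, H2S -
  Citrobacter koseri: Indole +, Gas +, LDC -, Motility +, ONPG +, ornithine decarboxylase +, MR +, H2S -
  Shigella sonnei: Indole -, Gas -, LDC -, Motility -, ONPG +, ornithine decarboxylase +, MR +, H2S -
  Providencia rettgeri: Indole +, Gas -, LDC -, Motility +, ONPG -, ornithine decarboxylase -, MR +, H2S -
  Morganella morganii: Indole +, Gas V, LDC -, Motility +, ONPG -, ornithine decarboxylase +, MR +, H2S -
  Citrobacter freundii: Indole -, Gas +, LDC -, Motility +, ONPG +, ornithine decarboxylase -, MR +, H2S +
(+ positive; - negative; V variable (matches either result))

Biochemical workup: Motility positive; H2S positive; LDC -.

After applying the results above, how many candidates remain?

3

Motility +: excludes 5 organisms — 13 left.
H2S +: excludes 8 organisms — 5 left.
LDC -: excludes Edwardsiella tarda, Salmonella enterica — 3 left.
Still consistent: Citrobacter freundii, Proteus mirabilis, Proteus vulgaris.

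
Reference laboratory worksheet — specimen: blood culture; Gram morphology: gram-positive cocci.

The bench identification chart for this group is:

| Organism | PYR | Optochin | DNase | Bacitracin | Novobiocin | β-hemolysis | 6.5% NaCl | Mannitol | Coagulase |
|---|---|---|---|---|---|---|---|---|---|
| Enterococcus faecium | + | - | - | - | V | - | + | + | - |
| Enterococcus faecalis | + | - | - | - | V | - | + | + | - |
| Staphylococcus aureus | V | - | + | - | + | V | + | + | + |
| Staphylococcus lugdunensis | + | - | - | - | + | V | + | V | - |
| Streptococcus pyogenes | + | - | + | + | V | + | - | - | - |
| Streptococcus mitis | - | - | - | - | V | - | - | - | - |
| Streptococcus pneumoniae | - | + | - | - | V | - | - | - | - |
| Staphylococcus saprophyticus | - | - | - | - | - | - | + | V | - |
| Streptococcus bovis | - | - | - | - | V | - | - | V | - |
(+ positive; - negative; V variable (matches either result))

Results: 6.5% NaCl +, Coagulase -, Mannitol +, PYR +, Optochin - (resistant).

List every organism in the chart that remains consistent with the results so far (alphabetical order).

Enterococcus faecalis, Enterococcus faecium, Staphylococcus lugdunensis

6.5% NaCl +: excludes Streptococcus pyogenes, Streptococcus mitis, Streptococcus pneumoniae, Streptococcus bovis — 5 left.
Optochin -: all 5 remaining candidates are consistent.
Mannitol +: all 5 remaining candidates are consistent.
PYR +: excludes Staphylococcus saprophyticus — 4 left.
Coagulase -: excludes Staphylococcus aureus — 3 left.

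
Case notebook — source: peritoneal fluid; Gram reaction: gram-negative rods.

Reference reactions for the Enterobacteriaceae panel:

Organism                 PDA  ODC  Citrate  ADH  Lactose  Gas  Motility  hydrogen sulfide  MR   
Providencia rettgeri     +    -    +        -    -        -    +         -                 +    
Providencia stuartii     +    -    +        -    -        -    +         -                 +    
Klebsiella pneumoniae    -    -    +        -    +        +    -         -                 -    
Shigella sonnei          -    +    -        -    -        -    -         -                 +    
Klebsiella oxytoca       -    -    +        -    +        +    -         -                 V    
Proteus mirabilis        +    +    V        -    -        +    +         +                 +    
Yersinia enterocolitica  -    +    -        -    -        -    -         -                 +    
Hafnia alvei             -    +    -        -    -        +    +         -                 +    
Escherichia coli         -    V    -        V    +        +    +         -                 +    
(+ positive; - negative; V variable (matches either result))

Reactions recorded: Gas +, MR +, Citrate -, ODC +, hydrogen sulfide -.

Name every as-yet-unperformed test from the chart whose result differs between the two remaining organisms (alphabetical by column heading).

ODC +: excludes Providencia rettgeri, Providencia stuartii, Klebsiella pneumoniae, Klebsiella oxytoca — 5 left.
Gas +: excludes Shigella sonnei, Yersinia enterocolitica — 3 left.
Citrate -: all 3 remaining candidates are consistent.
MR +: all 3 remaining candidates are consistent.
hydrogen sulfide -: excludes Proteus mirabilis — 2 left.
Two candidates remain: Escherichia coli and Hafnia alvei.
  PDA: - vs - — same for both, does not separate.
  ADH: V vs - — variable for at least one, does not separate.
  Lactose: Escherichia coli +, Hafnia alvei - — discriminates.
  Motility: + vs + — same for both, does not separate.

Lactose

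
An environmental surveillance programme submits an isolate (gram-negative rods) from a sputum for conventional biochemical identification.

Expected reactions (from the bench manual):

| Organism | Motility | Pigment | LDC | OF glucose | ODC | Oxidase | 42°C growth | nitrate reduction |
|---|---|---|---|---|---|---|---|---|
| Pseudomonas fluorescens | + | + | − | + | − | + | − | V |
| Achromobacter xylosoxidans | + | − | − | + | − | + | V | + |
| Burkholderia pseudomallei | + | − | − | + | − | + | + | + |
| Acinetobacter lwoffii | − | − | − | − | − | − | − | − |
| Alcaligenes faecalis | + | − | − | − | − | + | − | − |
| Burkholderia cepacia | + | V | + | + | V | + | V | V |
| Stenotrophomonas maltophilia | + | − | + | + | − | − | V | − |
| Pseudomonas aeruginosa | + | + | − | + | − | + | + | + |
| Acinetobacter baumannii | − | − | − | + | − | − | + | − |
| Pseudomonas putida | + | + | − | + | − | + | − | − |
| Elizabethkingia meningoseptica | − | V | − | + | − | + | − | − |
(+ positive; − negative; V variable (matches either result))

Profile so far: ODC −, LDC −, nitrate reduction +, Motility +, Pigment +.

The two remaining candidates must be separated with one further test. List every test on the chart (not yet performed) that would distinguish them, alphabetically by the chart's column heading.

Motility +: excludes Acinetobacter lwoffii, Acinetobacter baumannii, Elizabethkingia meningoseptica — 8 left.
nitrate reduction +: excludes Alcaligenes faecalis, Stenotrophomonas maltophilia, Pseudomonas putida — 5 left.
ODC −: all 5 remaining candidates are consistent.
Pigment +: excludes Achromobacter xylosoxidans, Burkholderia pseudomallei — 3 left.
LDC −: excludes Burkholderia cepacia — 2 left.
Two candidates remain: Pseudomonas aeruginosa and Pseudomonas fluorescens.
  OF glucose: + vs + — same for both, does not separate.
  Oxidase: + vs + — same for both, does not separate.
  42°C growth: Pseudomonas aeruginosa +, Pseudomonas fluorescens − — discriminates.

42°C growth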